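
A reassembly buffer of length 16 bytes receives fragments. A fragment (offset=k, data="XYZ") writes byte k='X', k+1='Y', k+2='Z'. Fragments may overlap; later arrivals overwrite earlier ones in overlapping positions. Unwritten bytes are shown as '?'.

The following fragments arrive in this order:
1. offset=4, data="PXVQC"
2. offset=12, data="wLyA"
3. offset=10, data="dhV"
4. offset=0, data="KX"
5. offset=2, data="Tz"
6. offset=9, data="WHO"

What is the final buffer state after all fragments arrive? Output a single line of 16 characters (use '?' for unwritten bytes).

Fragment 1: offset=4 data="PXVQC" -> buffer=????PXVQC???????
Fragment 2: offset=12 data="wLyA" -> buffer=????PXVQC???wLyA
Fragment 3: offset=10 data="dhV" -> buffer=????PXVQC?dhVLyA
Fragment 4: offset=0 data="KX" -> buffer=KX??PXVQC?dhVLyA
Fragment 5: offset=2 data="Tz" -> buffer=KXTzPXVQC?dhVLyA
Fragment 6: offset=9 data="WHO" -> buffer=KXTzPXVQCWHOVLyA

Answer: KXTzPXVQCWHOVLyA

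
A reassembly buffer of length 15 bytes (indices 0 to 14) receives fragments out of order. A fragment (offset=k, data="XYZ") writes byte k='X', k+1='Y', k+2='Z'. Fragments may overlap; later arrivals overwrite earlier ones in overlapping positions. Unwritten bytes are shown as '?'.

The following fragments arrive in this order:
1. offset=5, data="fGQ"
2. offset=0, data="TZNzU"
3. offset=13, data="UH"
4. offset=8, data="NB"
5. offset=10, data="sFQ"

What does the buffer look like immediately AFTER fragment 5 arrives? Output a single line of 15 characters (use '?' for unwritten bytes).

Answer: TZNzUfGQNBsFQUH

Derivation:
Fragment 1: offset=5 data="fGQ" -> buffer=?????fGQ???????
Fragment 2: offset=0 data="TZNzU" -> buffer=TZNzUfGQ???????
Fragment 3: offset=13 data="UH" -> buffer=TZNzUfGQ?????UH
Fragment 4: offset=8 data="NB" -> buffer=TZNzUfGQNB???UH
Fragment 5: offset=10 data="sFQ" -> buffer=TZNzUfGQNBsFQUH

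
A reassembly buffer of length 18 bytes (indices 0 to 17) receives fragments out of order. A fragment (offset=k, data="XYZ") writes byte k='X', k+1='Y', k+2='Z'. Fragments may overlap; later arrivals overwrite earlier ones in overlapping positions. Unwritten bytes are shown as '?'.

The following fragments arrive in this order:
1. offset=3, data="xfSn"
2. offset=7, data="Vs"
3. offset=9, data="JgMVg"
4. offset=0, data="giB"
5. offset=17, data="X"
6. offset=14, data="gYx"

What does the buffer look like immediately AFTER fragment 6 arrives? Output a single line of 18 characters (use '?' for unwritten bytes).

Fragment 1: offset=3 data="xfSn" -> buffer=???xfSn???????????
Fragment 2: offset=7 data="Vs" -> buffer=???xfSnVs?????????
Fragment 3: offset=9 data="JgMVg" -> buffer=???xfSnVsJgMVg????
Fragment 4: offset=0 data="giB" -> buffer=giBxfSnVsJgMVg????
Fragment 5: offset=17 data="X" -> buffer=giBxfSnVsJgMVg???X
Fragment 6: offset=14 data="gYx" -> buffer=giBxfSnVsJgMVggYxX

Answer: giBxfSnVsJgMVggYxX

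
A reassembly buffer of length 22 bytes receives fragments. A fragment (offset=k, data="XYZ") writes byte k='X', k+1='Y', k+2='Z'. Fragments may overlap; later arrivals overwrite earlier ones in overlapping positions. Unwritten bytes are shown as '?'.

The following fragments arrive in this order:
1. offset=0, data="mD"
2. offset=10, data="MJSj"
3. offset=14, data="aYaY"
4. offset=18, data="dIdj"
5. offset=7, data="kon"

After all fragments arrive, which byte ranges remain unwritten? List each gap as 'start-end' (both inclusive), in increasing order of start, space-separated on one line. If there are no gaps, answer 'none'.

Fragment 1: offset=0 len=2
Fragment 2: offset=10 len=4
Fragment 3: offset=14 len=4
Fragment 4: offset=18 len=4
Fragment 5: offset=7 len=3
Gaps: 2-6

Answer: 2-6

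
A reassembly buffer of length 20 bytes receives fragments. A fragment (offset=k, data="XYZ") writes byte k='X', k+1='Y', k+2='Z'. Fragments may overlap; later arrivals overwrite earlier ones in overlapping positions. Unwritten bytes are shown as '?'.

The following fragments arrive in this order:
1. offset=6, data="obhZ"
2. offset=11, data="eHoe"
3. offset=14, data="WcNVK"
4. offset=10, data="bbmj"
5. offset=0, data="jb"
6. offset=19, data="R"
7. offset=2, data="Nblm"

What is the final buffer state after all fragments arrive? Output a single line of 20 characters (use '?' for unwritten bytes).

Fragment 1: offset=6 data="obhZ" -> buffer=??????obhZ??????????
Fragment 2: offset=11 data="eHoe" -> buffer=??????obhZ?eHoe?????
Fragment 3: offset=14 data="WcNVK" -> buffer=??????obhZ?eHoWcNVK?
Fragment 4: offset=10 data="bbmj" -> buffer=??????obhZbbmjWcNVK?
Fragment 5: offset=0 data="jb" -> buffer=jb????obhZbbmjWcNVK?
Fragment 6: offset=19 data="R" -> buffer=jb????obhZbbmjWcNVKR
Fragment 7: offset=2 data="Nblm" -> buffer=jbNblmobhZbbmjWcNVKR

Answer: jbNblmobhZbbmjWcNVKR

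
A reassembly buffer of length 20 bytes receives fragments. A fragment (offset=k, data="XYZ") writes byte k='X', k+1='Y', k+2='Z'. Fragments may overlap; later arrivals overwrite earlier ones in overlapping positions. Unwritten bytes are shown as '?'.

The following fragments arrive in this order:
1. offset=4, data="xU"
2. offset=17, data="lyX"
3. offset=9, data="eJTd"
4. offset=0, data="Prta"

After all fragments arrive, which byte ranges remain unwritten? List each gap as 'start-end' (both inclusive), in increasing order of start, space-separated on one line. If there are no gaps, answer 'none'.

Fragment 1: offset=4 len=2
Fragment 2: offset=17 len=3
Fragment 3: offset=9 len=4
Fragment 4: offset=0 len=4
Gaps: 6-8 13-16

Answer: 6-8 13-16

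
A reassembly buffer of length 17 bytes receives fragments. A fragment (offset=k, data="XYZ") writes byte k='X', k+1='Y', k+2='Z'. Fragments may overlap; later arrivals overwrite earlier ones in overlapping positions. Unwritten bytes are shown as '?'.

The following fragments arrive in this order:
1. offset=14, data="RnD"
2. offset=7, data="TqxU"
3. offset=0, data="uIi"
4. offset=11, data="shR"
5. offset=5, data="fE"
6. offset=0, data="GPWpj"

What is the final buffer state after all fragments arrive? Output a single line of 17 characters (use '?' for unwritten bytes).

Answer: GPWpjfETqxUshRRnD

Derivation:
Fragment 1: offset=14 data="RnD" -> buffer=??????????????RnD
Fragment 2: offset=7 data="TqxU" -> buffer=???????TqxU???RnD
Fragment 3: offset=0 data="uIi" -> buffer=uIi????TqxU???RnD
Fragment 4: offset=11 data="shR" -> buffer=uIi????TqxUshRRnD
Fragment 5: offset=5 data="fE" -> buffer=uIi??fETqxUshRRnD
Fragment 6: offset=0 data="GPWpj" -> buffer=GPWpjfETqxUshRRnD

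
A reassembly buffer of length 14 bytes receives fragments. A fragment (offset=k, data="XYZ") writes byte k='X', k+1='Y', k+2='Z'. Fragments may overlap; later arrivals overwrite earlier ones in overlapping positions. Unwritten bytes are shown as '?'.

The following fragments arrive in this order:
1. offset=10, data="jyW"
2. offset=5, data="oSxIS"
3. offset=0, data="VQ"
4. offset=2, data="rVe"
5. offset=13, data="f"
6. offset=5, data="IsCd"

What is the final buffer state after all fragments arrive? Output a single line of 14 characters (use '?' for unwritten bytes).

Fragment 1: offset=10 data="jyW" -> buffer=??????????jyW?
Fragment 2: offset=5 data="oSxIS" -> buffer=?????oSxISjyW?
Fragment 3: offset=0 data="VQ" -> buffer=VQ???oSxISjyW?
Fragment 4: offset=2 data="rVe" -> buffer=VQrVeoSxISjyW?
Fragment 5: offset=13 data="f" -> buffer=VQrVeoSxISjyWf
Fragment 6: offset=5 data="IsCd" -> buffer=VQrVeIsCdSjyWf

Answer: VQrVeIsCdSjyWf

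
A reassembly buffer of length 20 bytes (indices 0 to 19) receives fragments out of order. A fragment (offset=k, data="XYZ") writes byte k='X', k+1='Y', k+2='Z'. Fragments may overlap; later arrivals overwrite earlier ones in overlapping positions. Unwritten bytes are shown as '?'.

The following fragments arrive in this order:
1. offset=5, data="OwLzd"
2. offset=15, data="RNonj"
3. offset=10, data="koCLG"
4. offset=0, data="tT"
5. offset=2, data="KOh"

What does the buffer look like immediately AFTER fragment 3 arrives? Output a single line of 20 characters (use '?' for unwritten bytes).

Fragment 1: offset=5 data="OwLzd" -> buffer=?????OwLzd??????????
Fragment 2: offset=15 data="RNonj" -> buffer=?????OwLzd?????RNonj
Fragment 3: offset=10 data="koCLG" -> buffer=?????OwLzdkoCLGRNonj

Answer: ?????OwLzdkoCLGRNonj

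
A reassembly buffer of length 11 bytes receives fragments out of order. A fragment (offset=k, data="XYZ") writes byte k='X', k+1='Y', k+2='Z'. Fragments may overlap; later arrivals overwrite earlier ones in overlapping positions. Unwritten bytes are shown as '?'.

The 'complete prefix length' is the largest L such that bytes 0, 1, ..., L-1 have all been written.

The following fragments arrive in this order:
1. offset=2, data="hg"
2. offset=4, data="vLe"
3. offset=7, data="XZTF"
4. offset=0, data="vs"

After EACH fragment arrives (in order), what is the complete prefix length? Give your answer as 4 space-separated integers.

Answer: 0 0 0 11

Derivation:
Fragment 1: offset=2 data="hg" -> buffer=??hg??????? -> prefix_len=0
Fragment 2: offset=4 data="vLe" -> buffer=??hgvLe???? -> prefix_len=0
Fragment 3: offset=7 data="XZTF" -> buffer=??hgvLeXZTF -> prefix_len=0
Fragment 4: offset=0 data="vs" -> buffer=vshgvLeXZTF -> prefix_len=11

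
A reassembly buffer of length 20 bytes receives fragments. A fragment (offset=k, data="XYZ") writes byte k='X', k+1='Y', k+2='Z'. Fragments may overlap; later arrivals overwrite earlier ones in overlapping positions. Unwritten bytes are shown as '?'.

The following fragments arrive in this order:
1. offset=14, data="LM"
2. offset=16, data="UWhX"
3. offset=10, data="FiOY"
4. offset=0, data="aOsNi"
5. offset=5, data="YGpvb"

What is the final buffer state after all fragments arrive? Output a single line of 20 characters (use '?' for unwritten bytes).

Answer: aOsNiYGpvbFiOYLMUWhX

Derivation:
Fragment 1: offset=14 data="LM" -> buffer=??????????????LM????
Fragment 2: offset=16 data="UWhX" -> buffer=??????????????LMUWhX
Fragment 3: offset=10 data="FiOY" -> buffer=??????????FiOYLMUWhX
Fragment 4: offset=0 data="aOsNi" -> buffer=aOsNi?????FiOYLMUWhX
Fragment 5: offset=5 data="YGpvb" -> buffer=aOsNiYGpvbFiOYLMUWhX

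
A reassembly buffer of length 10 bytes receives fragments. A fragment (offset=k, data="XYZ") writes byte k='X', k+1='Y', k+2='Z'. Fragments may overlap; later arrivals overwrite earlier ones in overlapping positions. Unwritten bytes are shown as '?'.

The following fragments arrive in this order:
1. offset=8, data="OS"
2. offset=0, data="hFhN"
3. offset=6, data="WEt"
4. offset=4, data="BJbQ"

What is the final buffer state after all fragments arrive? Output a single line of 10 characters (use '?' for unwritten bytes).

Answer: hFhNBJbQtS

Derivation:
Fragment 1: offset=8 data="OS" -> buffer=????????OS
Fragment 2: offset=0 data="hFhN" -> buffer=hFhN????OS
Fragment 3: offset=6 data="WEt" -> buffer=hFhN??WEtS
Fragment 4: offset=4 data="BJbQ" -> buffer=hFhNBJbQtS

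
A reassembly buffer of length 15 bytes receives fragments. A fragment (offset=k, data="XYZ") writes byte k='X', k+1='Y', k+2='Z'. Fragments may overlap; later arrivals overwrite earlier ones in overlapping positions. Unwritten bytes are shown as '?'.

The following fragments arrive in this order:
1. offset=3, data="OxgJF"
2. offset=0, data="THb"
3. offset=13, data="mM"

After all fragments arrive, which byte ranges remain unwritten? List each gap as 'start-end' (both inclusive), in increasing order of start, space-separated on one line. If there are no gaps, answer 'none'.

Fragment 1: offset=3 len=5
Fragment 2: offset=0 len=3
Fragment 3: offset=13 len=2
Gaps: 8-12

Answer: 8-12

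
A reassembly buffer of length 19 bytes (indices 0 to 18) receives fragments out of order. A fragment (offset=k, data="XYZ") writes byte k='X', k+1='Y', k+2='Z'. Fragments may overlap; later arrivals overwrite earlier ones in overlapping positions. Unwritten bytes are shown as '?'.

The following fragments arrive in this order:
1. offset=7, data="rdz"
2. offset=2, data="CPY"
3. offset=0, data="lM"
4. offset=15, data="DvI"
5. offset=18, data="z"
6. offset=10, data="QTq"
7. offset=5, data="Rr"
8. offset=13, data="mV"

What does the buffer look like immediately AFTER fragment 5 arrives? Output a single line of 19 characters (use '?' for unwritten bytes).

Fragment 1: offset=7 data="rdz" -> buffer=???????rdz?????????
Fragment 2: offset=2 data="CPY" -> buffer=??CPY??rdz?????????
Fragment 3: offset=0 data="lM" -> buffer=lMCPY??rdz?????????
Fragment 4: offset=15 data="DvI" -> buffer=lMCPY??rdz?????DvI?
Fragment 5: offset=18 data="z" -> buffer=lMCPY??rdz?????DvIz

Answer: lMCPY??rdz?????DvIz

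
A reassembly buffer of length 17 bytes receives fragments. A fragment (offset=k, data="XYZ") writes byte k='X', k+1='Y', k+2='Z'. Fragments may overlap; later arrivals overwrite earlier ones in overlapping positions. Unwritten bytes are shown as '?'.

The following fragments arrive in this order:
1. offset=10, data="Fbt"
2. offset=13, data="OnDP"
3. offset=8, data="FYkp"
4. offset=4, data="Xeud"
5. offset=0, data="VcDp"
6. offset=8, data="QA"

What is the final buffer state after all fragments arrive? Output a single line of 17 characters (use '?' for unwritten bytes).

Answer: VcDpXeudQAkptOnDP

Derivation:
Fragment 1: offset=10 data="Fbt" -> buffer=??????????Fbt????
Fragment 2: offset=13 data="OnDP" -> buffer=??????????FbtOnDP
Fragment 3: offset=8 data="FYkp" -> buffer=????????FYkptOnDP
Fragment 4: offset=4 data="Xeud" -> buffer=????XeudFYkptOnDP
Fragment 5: offset=0 data="VcDp" -> buffer=VcDpXeudFYkptOnDP
Fragment 6: offset=8 data="QA" -> buffer=VcDpXeudQAkptOnDP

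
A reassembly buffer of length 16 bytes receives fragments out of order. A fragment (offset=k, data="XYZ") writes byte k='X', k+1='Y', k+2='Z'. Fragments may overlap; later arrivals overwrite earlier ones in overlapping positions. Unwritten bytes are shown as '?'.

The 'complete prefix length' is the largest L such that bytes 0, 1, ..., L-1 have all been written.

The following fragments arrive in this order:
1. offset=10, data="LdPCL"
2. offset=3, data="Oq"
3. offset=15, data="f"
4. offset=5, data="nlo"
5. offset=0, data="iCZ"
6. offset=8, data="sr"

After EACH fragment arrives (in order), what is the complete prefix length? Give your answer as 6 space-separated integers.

Answer: 0 0 0 0 8 16

Derivation:
Fragment 1: offset=10 data="LdPCL" -> buffer=??????????LdPCL? -> prefix_len=0
Fragment 2: offset=3 data="Oq" -> buffer=???Oq?????LdPCL? -> prefix_len=0
Fragment 3: offset=15 data="f" -> buffer=???Oq?????LdPCLf -> prefix_len=0
Fragment 4: offset=5 data="nlo" -> buffer=???Oqnlo??LdPCLf -> prefix_len=0
Fragment 5: offset=0 data="iCZ" -> buffer=iCZOqnlo??LdPCLf -> prefix_len=8
Fragment 6: offset=8 data="sr" -> buffer=iCZOqnlosrLdPCLf -> prefix_len=16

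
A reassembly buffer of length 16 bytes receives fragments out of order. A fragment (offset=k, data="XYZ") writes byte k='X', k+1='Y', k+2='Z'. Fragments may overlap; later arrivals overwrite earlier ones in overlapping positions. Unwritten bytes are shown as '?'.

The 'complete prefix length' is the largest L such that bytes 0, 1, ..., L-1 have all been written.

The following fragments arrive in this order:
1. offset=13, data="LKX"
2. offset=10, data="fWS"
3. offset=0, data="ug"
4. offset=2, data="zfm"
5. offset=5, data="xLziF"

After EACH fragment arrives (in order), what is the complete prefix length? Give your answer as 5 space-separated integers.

Fragment 1: offset=13 data="LKX" -> buffer=?????????????LKX -> prefix_len=0
Fragment 2: offset=10 data="fWS" -> buffer=??????????fWSLKX -> prefix_len=0
Fragment 3: offset=0 data="ug" -> buffer=ug????????fWSLKX -> prefix_len=2
Fragment 4: offset=2 data="zfm" -> buffer=ugzfm?????fWSLKX -> prefix_len=5
Fragment 5: offset=5 data="xLziF" -> buffer=ugzfmxLziFfWSLKX -> prefix_len=16

Answer: 0 0 2 5 16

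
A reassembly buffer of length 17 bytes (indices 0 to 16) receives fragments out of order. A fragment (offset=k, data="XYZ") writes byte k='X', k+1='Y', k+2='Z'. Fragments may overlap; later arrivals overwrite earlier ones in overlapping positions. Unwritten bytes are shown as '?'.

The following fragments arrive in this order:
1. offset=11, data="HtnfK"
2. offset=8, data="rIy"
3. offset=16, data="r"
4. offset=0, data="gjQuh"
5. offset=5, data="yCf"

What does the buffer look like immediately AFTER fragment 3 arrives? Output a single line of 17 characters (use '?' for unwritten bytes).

Fragment 1: offset=11 data="HtnfK" -> buffer=???????????HtnfK?
Fragment 2: offset=8 data="rIy" -> buffer=????????rIyHtnfK?
Fragment 3: offset=16 data="r" -> buffer=????????rIyHtnfKr

Answer: ????????rIyHtnfKr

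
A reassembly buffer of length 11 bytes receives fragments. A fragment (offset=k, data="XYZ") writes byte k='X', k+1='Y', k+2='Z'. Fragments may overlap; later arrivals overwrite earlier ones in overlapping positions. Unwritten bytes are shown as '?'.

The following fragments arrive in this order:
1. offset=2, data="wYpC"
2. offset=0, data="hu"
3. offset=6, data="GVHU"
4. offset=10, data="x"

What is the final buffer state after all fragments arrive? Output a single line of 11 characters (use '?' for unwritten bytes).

Answer: huwYpCGVHUx

Derivation:
Fragment 1: offset=2 data="wYpC" -> buffer=??wYpC?????
Fragment 2: offset=0 data="hu" -> buffer=huwYpC?????
Fragment 3: offset=6 data="GVHU" -> buffer=huwYpCGVHU?
Fragment 4: offset=10 data="x" -> buffer=huwYpCGVHUx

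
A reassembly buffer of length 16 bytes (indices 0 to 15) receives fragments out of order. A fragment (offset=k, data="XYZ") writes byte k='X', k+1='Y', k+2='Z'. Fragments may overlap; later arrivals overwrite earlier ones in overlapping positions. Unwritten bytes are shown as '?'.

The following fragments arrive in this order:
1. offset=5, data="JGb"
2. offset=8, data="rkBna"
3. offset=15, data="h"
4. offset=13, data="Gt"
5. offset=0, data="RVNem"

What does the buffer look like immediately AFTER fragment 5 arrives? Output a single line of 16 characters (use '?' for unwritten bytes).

Fragment 1: offset=5 data="JGb" -> buffer=?????JGb????????
Fragment 2: offset=8 data="rkBna" -> buffer=?????JGbrkBna???
Fragment 3: offset=15 data="h" -> buffer=?????JGbrkBna??h
Fragment 4: offset=13 data="Gt" -> buffer=?????JGbrkBnaGth
Fragment 5: offset=0 data="RVNem" -> buffer=RVNemJGbrkBnaGth

Answer: RVNemJGbrkBnaGth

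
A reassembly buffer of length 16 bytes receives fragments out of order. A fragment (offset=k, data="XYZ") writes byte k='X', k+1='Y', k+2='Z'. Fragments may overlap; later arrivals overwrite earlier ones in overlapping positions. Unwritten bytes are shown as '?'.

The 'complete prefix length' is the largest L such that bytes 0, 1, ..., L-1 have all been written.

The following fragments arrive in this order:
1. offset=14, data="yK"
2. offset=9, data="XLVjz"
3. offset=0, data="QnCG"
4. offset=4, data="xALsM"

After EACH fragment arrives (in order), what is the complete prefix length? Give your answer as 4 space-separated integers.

Answer: 0 0 4 16

Derivation:
Fragment 1: offset=14 data="yK" -> buffer=??????????????yK -> prefix_len=0
Fragment 2: offset=9 data="XLVjz" -> buffer=?????????XLVjzyK -> prefix_len=0
Fragment 3: offset=0 data="QnCG" -> buffer=QnCG?????XLVjzyK -> prefix_len=4
Fragment 4: offset=4 data="xALsM" -> buffer=QnCGxALsMXLVjzyK -> prefix_len=16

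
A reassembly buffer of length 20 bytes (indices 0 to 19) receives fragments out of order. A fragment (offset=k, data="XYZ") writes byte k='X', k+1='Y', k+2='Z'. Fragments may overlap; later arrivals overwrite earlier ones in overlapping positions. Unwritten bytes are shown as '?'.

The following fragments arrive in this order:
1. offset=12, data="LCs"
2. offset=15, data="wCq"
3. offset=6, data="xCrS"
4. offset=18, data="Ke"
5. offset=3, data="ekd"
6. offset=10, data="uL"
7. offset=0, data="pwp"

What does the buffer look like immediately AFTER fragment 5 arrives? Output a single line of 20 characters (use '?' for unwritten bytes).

Answer: ???ekdxCrS??LCswCqKe

Derivation:
Fragment 1: offset=12 data="LCs" -> buffer=????????????LCs?????
Fragment 2: offset=15 data="wCq" -> buffer=????????????LCswCq??
Fragment 3: offset=6 data="xCrS" -> buffer=??????xCrS??LCswCq??
Fragment 4: offset=18 data="Ke" -> buffer=??????xCrS??LCswCqKe
Fragment 5: offset=3 data="ekd" -> buffer=???ekdxCrS??LCswCqKe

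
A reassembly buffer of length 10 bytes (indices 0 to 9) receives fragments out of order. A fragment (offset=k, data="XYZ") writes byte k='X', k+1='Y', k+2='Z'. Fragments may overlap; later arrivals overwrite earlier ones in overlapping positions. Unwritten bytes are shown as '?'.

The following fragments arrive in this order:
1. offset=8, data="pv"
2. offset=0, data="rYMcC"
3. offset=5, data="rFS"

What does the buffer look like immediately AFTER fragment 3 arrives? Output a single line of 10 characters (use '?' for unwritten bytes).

Fragment 1: offset=8 data="pv" -> buffer=????????pv
Fragment 2: offset=0 data="rYMcC" -> buffer=rYMcC???pv
Fragment 3: offset=5 data="rFS" -> buffer=rYMcCrFSpv

Answer: rYMcCrFSpv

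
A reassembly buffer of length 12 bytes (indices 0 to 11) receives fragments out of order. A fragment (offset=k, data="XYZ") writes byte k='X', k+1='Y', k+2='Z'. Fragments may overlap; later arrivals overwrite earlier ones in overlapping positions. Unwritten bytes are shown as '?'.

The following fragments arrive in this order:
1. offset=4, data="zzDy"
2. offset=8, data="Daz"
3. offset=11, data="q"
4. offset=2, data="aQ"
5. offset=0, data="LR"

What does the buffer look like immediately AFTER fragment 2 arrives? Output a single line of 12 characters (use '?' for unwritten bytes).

Answer: ????zzDyDaz?

Derivation:
Fragment 1: offset=4 data="zzDy" -> buffer=????zzDy????
Fragment 2: offset=8 data="Daz" -> buffer=????zzDyDaz?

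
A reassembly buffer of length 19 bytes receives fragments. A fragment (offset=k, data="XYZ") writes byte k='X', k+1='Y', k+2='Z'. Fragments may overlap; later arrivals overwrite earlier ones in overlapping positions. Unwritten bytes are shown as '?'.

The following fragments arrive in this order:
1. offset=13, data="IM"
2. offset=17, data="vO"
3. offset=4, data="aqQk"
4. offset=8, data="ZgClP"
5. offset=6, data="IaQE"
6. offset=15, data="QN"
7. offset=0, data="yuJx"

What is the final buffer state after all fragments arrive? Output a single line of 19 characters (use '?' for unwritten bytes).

Answer: yuJxaqIaQEClPIMQNvO

Derivation:
Fragment 1: offset=13 data="IM" -> buffer=?????????????IM????
Fragment 2: offset=17 data="vO" -> buffer=?????????????IM??vO
Fragment 3: offset=4 data="aqQk" -> buffer=????aqQk?????IM??vO
Fragment 4: offset=8 data="ZgClP" -> buffer=????aqQkZgClPIM??vO
Fragment 5: offset=6 data="IaQE" -> buffer=????aqIaQEClPIM??vO
Fragment 6: offset=15 data="QN" -> buffer=????aqIaQEClPIMQNvO
Fragment 7: offset=0 data="yuJx" -> buffer=yuJxaqIaQEClPIMQNvO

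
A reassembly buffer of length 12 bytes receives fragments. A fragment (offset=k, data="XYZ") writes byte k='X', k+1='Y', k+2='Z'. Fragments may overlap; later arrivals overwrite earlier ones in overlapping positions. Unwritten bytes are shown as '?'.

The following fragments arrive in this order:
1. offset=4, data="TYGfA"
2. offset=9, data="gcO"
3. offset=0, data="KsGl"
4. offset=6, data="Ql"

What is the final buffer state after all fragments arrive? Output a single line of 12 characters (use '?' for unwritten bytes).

Answer: KsGlTYQlAgcO

Derivation:
Fragment 1: offset=4 data="TYGfA" -> buffer=????TYGfA???
Fragment 2: offset=9 data="gcO" -> buffer=????TYGfAgcO
Fragment 3: offset=0 data="KsGl" -> buffer=KsGlTYGfAgcO
Fragment 4: offset=6 data="Ql" -> buffer=KsGlTYQlAgcO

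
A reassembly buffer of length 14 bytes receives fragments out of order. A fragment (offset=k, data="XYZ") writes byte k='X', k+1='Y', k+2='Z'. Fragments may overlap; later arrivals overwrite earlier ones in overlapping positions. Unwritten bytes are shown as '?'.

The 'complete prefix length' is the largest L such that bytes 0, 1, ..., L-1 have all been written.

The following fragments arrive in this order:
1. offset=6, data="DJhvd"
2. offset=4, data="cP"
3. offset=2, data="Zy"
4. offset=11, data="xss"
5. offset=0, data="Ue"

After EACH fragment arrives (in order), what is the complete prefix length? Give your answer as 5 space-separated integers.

Answer: 0 0 0 0 14

Derivation:
Fragment 1: offset=6 data="DJhvd" -> buffer=??????DJhvd??? -> prefix_len=0
Fragment 2: offset=4 data="cP" -> buffer=????cPDJhvd??? -> prefix_len=0
Fragment 3: offset=2 data="Zy" -> buffer=??ZycPDJhvd??? -> prefix_len=0
Fragment 4: offset=11 data="xss" -> buffer=??ZycPDJhvdxss -> prefix_len=0
Fragment 5: offset=0 data="Ue" -> buffer=UeZycPDJhvdxss -> prefix_len=14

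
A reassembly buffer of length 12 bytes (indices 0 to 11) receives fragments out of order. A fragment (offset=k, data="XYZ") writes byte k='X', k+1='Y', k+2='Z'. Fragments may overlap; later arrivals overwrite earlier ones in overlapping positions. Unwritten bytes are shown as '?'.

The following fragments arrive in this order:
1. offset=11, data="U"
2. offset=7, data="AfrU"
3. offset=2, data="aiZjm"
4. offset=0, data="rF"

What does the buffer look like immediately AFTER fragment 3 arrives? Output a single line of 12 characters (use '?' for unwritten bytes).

Answer: ??aiZjmAfrUU

Derivation:
Fragment 1: offset=11 data="U" -> buffer=???????????U
Fragment 2: offset=7 data="AfrU" -> buffer=???????AfrUU
Fragment 3: offset=2 data="aiZjm" -> buffer=??aiZjmAfrUU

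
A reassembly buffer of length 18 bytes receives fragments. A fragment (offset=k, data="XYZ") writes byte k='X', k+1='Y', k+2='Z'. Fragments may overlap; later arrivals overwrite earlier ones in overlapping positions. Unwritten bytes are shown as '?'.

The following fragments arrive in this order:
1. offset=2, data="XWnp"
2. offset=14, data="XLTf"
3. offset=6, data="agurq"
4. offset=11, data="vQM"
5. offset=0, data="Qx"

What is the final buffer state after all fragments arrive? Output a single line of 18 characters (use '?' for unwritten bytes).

Answer: QxXWnpagurqvQMXLTf

Derivation:
Fragment 1: offset=2 data="XWnp" -> buffer=??XWnp????????????
Fragment 2: offset=14 data="XLTf" -> buffer=??XWnp????????XLTf
Fragment 3: offset=6 data="agurq" -> buffer=??XWnpagurq???XLTf
Fragment 4: offset=11 data="vQM" -> buffer=??XWnpagurqvQMXLTf
Fragment 5: offset=0 data="Qx" -> buffer=QxXWnpagurqvQMXLTf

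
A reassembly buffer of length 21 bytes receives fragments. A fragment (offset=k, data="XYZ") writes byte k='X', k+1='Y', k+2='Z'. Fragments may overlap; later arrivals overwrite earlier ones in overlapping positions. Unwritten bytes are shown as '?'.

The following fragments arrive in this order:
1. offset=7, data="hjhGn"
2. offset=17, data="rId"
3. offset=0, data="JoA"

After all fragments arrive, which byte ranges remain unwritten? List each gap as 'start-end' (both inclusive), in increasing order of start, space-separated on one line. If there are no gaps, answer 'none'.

Fragment 1: offset=7 len=5
Fragment 2: offset=17 len=3
Fragment 3: offset=0 len=3
Gaps: 3-6 12-16 20-20

Answer: 3-6 12-16 20-20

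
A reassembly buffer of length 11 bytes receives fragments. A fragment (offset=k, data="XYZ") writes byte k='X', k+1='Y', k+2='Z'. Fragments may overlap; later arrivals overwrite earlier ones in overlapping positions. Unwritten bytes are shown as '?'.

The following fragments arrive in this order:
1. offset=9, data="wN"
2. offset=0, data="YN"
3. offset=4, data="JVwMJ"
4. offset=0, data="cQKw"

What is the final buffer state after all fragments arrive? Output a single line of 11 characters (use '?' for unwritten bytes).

Fragment 1: offset=9 data="wN" -> buffer=?????????wN
Fragment 2: offset=0 data="YN" -> buffer=YN???????wN
Fragment 3: offset=4 data="JVwMJ" -> buffer=YN??JVwMJwN
Fragment 4: offset=0 data="cQKw" -> buffer=cQKwJVwMJwN

Answer: cQKwJVwMJwN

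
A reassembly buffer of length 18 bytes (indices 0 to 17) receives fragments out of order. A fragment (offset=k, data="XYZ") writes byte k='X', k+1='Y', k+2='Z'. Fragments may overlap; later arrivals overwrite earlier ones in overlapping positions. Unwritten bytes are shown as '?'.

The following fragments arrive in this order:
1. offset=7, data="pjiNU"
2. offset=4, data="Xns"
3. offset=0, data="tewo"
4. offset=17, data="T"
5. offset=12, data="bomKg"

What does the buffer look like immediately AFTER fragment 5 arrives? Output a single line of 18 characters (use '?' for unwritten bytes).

Fragment 1: offset=7 data="pjiNU" -> buffer=???????pjiNU??????
Fragment 2: offset=4 data="Xns" -> buffer=????XnspjiNU??????
Fragment 3: offset=0 data="tewo" -> buffer=tewoXnspjiNU??????
Fragment 4: offset=17 data="T" -> buffer=tewoXnspjiNU?????T
Fragment 5: offset=12 data="bomKg" -> buffer=tewoXnspjiNUbomKgT

Answer: tewoXnspjiNUbomKgT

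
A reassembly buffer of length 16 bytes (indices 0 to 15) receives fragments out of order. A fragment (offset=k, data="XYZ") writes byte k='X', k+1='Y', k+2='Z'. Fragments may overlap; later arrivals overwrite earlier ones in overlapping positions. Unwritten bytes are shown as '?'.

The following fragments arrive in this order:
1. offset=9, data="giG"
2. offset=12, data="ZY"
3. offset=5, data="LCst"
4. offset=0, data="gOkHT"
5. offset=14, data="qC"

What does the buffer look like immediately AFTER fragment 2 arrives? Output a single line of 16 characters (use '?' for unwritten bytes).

Answer: ?????????giGZY??

Derivation:
Fragment 1: offset=9 data="giG" -> buffer=?????????giG????
Fragment 2: offset=12 data="ZY" -> buffer=?????????giGZY??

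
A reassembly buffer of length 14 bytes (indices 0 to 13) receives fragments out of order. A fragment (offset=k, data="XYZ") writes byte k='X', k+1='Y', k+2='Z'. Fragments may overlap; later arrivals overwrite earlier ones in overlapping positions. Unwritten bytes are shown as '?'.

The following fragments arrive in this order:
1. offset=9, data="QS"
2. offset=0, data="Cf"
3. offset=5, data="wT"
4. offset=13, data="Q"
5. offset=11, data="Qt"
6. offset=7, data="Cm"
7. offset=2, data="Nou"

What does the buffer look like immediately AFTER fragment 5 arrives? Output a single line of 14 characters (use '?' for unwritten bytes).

Answer: Cf???wT??QSQtQ

Derivation:
Fragment 1: offset=9 data="QS" -> buffer=?????????QS???
Fragment 2: offset=0 data="Cf" -> buffer=Cf???????QS???
Fragment 3: offset=5 data="wT" -> buffer=Cf???wT??QS???
Fragment 4: offset=13 data="Q" -> buffer=Cf???wT??QS??Q
Fragment 5: offset=11 data="Qt" -> buffer=Cf???wT??QSQtQ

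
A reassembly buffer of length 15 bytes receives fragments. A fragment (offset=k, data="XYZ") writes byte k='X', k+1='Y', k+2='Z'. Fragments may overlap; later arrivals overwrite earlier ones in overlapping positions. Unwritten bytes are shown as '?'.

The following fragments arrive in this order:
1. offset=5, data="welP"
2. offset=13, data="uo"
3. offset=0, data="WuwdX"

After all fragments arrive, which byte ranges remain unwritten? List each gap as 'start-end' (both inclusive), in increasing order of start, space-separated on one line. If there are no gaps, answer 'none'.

Answer: 9-12

Derivation:
Fragment 1: offset=5 len=4
Fragment 2: offset=13 len=2
Fragment 3: offset=0 len=5
Gaps: 9-12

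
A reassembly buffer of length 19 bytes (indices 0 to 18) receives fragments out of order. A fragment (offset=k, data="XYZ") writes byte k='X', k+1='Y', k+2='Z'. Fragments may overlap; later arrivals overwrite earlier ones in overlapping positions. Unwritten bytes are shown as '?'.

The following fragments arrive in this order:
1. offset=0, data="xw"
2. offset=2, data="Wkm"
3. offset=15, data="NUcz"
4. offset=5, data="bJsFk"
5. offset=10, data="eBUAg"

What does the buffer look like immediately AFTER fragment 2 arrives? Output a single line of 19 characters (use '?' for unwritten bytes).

Fragment 1: offset=0 data="xw" -> buffer=xw?????????????????
Fragment 2: offset=2 data="Wkm" -> buffer=xwWkm??????????????

Answer: xwWkm??????????????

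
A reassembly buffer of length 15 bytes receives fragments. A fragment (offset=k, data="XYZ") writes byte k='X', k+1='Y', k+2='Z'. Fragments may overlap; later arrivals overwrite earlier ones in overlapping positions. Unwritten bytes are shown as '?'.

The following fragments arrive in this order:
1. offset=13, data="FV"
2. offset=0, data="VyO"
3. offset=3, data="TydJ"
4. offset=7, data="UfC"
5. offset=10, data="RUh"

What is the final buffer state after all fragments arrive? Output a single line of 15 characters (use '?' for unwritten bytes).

Fragment 1: offset=13 data="FV" -> buffer=?????????????FV
Fragment 2: offset=0 data="VyO" -> buffer=VyO??????????FV
Fragment 3: offset=3 data="TydJ" -> buffer=VyOTydJ??????FV
Fragment 4: offset=7 data="UfC" -> buffer=VyOTydJUfC???FV
Fragment 5: offset=10 data="RUh" -> buffer=VyOTydJUfCRUhFV

Answer: VyOTydJUfCRUhFV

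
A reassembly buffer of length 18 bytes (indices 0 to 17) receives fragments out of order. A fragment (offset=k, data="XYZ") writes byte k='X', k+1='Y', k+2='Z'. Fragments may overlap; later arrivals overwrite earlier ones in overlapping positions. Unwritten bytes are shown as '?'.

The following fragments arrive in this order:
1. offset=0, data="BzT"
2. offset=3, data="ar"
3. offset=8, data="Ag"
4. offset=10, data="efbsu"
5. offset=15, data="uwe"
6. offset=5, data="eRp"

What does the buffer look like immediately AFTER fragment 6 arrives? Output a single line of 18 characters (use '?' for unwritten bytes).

Fragment 1: offset=0 data="BzT" -> buffer=BzT???????????????
Fragment 2: offset=3 data="ar" -> buffer=BzTar?????????????
Fragment 3: offset=8 data="Ag" -> buffer=BzTar???Ag????????
Fragment 4: offset=10 data="efbsu" -> buffer=BzTar???Agefbsu???
Fragment 5: offset=15 data="uwe" -> buffer=BzTar???Agefbsuuwe
Fragment 6: offset=5 data="eRp" -> buffer=BzTareRpAgefbsuuwe

Answer: BzTareRpAgefbsuuwe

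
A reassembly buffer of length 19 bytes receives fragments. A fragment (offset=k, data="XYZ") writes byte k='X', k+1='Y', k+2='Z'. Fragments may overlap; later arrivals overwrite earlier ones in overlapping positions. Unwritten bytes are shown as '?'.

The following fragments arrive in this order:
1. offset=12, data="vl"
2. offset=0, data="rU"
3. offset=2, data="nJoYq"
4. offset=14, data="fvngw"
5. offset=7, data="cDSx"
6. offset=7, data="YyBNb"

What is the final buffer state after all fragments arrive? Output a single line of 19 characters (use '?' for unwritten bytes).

Fragment 1: offset=12 data="vl" -> buffer=????????????vl?????
Fragment 2: offset=0 data="rU" -> buffer=rU??????????vl?????
Fragment 3: offset=2 data="nJoYq" -> buffer=rUnJoYq?????vl?????
Fragment 4: offset=14 data="fvngw" -> buffer=rUnJoYq?????vlfvngw
Fragment 5: offset=7 data="cDSx" -> buffer=rUnJoYqcDSx?vlfvngw
Fragment 6: offset=7 data="YyBNb" -> buffer=rUnJoYqYyBNbvlfvngw

Answer: rUnJoYqYyBNbvlfvngw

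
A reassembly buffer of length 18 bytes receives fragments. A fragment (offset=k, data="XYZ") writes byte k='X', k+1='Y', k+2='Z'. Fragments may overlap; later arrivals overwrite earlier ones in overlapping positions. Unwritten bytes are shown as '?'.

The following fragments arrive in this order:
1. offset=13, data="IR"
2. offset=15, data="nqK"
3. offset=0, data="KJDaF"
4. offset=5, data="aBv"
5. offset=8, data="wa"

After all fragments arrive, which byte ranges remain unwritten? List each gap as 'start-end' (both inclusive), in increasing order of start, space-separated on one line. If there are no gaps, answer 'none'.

Fragment 1: offset=13 len=2
Fragment 2: offset=15 len=3
Fragment 3: offset=0 len=5
Fragment 4: offset=5 len=3
Fragment 5: offset=8 len=2
Gaps: 10-12

Answer: 10-12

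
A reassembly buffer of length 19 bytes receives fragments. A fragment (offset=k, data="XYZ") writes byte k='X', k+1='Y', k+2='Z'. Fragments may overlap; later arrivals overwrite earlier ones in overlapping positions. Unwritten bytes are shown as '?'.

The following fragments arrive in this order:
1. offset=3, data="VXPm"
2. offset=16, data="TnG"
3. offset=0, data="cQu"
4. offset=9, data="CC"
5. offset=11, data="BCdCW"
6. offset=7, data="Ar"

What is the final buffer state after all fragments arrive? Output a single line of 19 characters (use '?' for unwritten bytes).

Answer: cQuVXPmArCCBCdCWTnG

Derivation:
Fragment 1: offset=3 data="VXPm" -> buffer=???VXPm????????????
Fragment 2: offset=16 data="TnG" -> buffer=???VXPm?????????TnG
Fragment 3: offset=0 data="cQu" -> buffer=cQuVXPm?????????TnG
Fragment 4: offset=9 data="CC" -> buffer=cQuVXPm??CC?????TnG
Fragment 5: offset=11 data="BCdCW" -> buffer=cQuVXPm??CCBCdCWTnG
Fragment 6: offset=7 data="Ar" -> buffer=cQuVXPmArCCBCdCWTnG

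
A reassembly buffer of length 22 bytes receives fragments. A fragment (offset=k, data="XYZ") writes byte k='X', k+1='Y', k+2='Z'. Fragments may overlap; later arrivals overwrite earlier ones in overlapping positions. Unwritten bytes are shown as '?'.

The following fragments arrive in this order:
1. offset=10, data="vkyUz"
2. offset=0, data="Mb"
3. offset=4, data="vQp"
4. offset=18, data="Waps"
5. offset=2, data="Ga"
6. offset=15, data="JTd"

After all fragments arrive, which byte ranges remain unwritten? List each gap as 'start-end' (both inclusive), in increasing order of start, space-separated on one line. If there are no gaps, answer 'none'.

Answer: 7-9

Derivation:
Fragment 1: offset=10 len=5
Fragment 2: offset=0 len=2
Fragment 3: offset=4 len=3
Fragment 4: offset=18 len=4
Fragment 5: offset=2 len=2
Fragment 6: offset=15 len=3
Gaps: 7-9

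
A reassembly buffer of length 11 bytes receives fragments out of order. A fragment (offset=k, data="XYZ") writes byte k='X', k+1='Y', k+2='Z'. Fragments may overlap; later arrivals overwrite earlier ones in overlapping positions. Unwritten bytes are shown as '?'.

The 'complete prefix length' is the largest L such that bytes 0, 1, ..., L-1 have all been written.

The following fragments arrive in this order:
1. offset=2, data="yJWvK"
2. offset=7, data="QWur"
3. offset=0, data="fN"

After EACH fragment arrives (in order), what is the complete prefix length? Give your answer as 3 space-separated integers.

Fragment 1: offset=2 data="yJWvK" -> buffer=??yJWvK???? -> prefix_len=0
Fragment 2: offset=7 data="QWur" -> buffer=??yJWvKQWur -> prefix_len=0
Fragment 3: offset=0 data="fN" -> buffer=fNyJWvKQWur -> prefix_len=11

Answer: 0 0 11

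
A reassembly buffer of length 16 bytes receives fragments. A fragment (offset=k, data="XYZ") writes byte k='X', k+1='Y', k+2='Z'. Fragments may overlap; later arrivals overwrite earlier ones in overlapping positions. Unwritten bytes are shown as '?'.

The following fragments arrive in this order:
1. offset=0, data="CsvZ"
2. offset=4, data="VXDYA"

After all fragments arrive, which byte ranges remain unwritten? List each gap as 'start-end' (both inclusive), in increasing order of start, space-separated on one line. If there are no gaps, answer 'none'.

Answer: 9-15

Derivation:
Fragment 1: offset=0 len=4
Fragment 2: offset=4 len=5
Gaps: 9-15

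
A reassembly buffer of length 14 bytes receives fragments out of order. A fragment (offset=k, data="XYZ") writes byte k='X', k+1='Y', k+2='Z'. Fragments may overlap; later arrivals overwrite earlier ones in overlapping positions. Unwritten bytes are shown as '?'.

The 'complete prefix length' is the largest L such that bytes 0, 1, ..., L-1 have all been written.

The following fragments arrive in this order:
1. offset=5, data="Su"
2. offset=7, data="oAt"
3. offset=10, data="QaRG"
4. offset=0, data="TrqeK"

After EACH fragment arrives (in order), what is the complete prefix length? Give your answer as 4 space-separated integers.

Fragment 1: offset=5 data="Su" -> buffer=?????Su??????? -> prefix_len=0
Fragment 2: offset=7 data="oAt" -> buffer=?????SuoAt???? -> prefix_len=0
Fragment 3: offset=10 data="QaRG" -> buffer=?????SuoAtQaRG -> prefix_len=0
Fragment 4: offset=0 data="TrqeK" -> buffer=TrqeKSuoAtQaRG -> prefix_len=14

Answer: 0 0 0 14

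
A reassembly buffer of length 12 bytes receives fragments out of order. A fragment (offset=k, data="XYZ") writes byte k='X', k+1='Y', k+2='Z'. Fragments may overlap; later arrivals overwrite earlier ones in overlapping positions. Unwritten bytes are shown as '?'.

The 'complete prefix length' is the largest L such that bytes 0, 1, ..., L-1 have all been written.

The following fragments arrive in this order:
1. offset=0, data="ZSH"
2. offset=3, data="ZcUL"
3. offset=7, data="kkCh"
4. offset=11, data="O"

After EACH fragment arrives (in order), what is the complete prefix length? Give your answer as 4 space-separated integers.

Fragment 1: offset=0 data="ZSH" -> buffer=ZSH????????? -> prefix_len=3
Fragment 2: offset=3 data="ZcUL" -> buffer=ZSHZcUL????? -> prefix_len=7
Fragment 3: offset=7 data="kkCh" -> buffer=ZSHZcULkkCh? -> prefix_len=11
Fragment 4: offset=11 data="O" -> buffer=ZSHZcULkkChO -> prefix_len=12

Answer: 3 7 11 12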